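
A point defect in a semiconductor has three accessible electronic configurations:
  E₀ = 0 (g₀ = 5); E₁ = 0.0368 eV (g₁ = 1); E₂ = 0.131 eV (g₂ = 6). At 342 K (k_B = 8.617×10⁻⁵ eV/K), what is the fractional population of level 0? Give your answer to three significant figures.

k_BT = 8.617×10⁻⁵ × 342 K = 0.029470 eV.
Eᵢ/kT = 0, 1.2487, 4.4452.
Z = Σ gᵢe^(−Eᵢ/kT) = 5·e^(−0) + 1·e^(−1.2487) + 6·e^(−4.4452) = 5.0000 + 0.28688 + 0.070409 = 5.3573.
P₀ = g₀ e^(−E₀/kT) / Z = 5.0000/5.3573 = 0.933.

0.933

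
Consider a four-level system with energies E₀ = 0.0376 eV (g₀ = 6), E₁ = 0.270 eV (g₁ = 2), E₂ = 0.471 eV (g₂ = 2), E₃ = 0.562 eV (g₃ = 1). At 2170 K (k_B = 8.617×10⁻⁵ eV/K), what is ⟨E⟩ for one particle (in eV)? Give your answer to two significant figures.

0.074 eV

k_BT = 8.617×10⁻⁵ × 2170 K = 0.1870 eV.
Eᵢ/kT = 0.2011, 1.444, 2.519, 3.005.
Z = Σ gᵢe^(−Eᵢ/kT) = 6·e^(−0.2011) + 2·e^(−1.444) + 2·e^(−2.519) + 1·e^(−3.005) = 4.907 + 0.4720 + 0.1611 + 0.04954 = 5.590.
⟨E⟩ = Σ Eᵢ gᵢe^(−Eᵢ/kT) / Z = (0.0376·4.907 + 0.270·0.4720 + 0.471·0.1611 + 0.562·0.04954) / 5.590 = 0.074 eV.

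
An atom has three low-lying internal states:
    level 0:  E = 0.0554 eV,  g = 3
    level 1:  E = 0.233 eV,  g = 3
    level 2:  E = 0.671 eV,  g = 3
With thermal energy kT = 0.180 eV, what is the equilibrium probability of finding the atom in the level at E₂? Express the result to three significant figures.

0.0233

Eᵢ/kT = 0.30778, 1.2944, 3.7278.
Z = Σ gᵢe^(−Eᵢ/kT) = 3·e^(−0.30778) + 3·e^(−1.2944) + 3·e^(−3.7278) = 2.2052 + 0.82219 + 0.072137 = 3.0995.
P₂ = g₂ e^(−E₂/kT) / Z = 0.072137/3.0995 = 0.0233.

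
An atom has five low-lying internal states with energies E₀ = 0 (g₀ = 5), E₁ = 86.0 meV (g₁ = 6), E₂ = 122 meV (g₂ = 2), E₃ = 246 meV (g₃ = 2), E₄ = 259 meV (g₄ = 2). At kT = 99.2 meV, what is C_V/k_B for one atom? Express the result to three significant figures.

0.378

Eᵢ/kT = 0, 0.86694, 1.2298, 2.4798, 2.6109.
Z = Σ gᵢe^(−Eᵢ/kT) = 5·e^(−0) + 6·e^(−0.86694) + 2·e^(−1.2298) + 2·e^(−2.4798) + 2·e^(−2.6109) = 5.0000 + 2.5214 + 0.58470 + 0.16752 + 0.14694 = 8.4206.
⟨E⟩ = 43.636 meV, ⟨E²⟩ = 5622.6 meV².
C_V/k_B = (⟨E²⟩ − ⟨E⟩²)/(kT)² = (5622.6 − 1904.1)/9840.6 = 0.378.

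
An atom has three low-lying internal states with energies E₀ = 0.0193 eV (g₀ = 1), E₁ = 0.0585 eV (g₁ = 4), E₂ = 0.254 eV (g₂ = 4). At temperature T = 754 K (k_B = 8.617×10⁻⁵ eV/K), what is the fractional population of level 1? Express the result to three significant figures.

0.664

k_BT = 8.617×10⁻⁵ × 754 K = 0.064972 eV.
Eᵢ/kT = 0.29705, 0.90039, 3.9094.
Z = Σ gᵢe^(−Eᵢ/kT) = 1·e^(−0.29705) + 4·e^(−0.90039) + 4·e^(−3.9094) = 0.74301 + 1.6256 + 0.080210 = 2.4488.
P₁ = g₁ e^(−E₁/kT) / Z = 1.6256/2.4488 = 0.664.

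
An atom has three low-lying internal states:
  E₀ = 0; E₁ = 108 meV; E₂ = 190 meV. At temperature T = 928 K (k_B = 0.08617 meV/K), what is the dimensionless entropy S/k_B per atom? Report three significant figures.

k_BT = 0.08617 × 928 K = 79.966 meV.
Eᵢ/kT = 0, 1.3506, 2.3760.
Z = Σ e^(−Eᵢ/kT) = e^(−0) + e^(−1.3506) + e^(−2.3760) = 1.0000 + 0.25908 + 0.092922 = 1.3520.
⟨E⟩ = Σ EᵢPᵢ = 33.754 meV.
S/k_B = ln Z + ⟨E⟩/kT = ln(1.3520) + 33.754/79.966 = 0.30158 + 0.42210 = 0.724.

0.724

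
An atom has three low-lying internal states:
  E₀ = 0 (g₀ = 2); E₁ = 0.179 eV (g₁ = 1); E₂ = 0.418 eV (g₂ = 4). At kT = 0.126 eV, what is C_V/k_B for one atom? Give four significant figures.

Eᵢ/kT = 0, 1.42063, 3.31746.
Z = Σ gᵢe^(−Eᵢ/kT) = 2·e^(−0) + 1·e^(−1.42063) + 4·e^(−3.31746) = 2.00000 + 0.241562 + 0.144979 = 2.38654.
⟨E⟩ = 0.0435110 eV, ⟨E²⟩ = 0.0138574 eV².
C_V/k_B = (⟨E²⟩ − ⟨E⟩²)/(kT)² = (0.0138574 − 0.00189321)/0.0158760 = 0.7536.

0.7536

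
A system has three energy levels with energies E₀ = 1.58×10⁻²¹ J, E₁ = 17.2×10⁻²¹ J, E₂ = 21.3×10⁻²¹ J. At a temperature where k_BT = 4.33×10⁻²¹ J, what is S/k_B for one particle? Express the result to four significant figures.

0.1774

Eᵢ/kT = 0.364896, 3.97229, 4.91917.
Z = Σ e^(−Eᵢ/kT) = e^(−0.364896) + e^(−3.97229) + e^(−4.91917) = 0.694269 + 0.0188303 + 0.00730519 = 0.720404.
⟨E⟩ = Σ EᵢPᵢ = 2.18825 ×10⁻²¹ J.
S/k_B = ln Z + ⟨E⟩/kT = ln(0.720404) + 2.18825/4.33 = -0.327943 + 0.505370 = 0.1774.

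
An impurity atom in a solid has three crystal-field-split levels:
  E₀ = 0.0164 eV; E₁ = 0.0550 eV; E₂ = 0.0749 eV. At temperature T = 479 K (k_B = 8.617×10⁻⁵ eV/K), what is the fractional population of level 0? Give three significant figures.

k_BT = 8.617×10⁻⁵ × 479 K = 0.041275 eV.
Eᵢ/kT = 0.39733, 1.3325, 1.8147.
Z = Σ e^(−Eᵢ/kT) = e^(−0.39733) + e^(−1.3325) + e^(−1.8147) = 0.67211 + 0.26382 + 0.16289 = 1.0988.
P₀ = e^(−E₀/kT) / Z = 0.67211/1.0988 = 0.612.

0.612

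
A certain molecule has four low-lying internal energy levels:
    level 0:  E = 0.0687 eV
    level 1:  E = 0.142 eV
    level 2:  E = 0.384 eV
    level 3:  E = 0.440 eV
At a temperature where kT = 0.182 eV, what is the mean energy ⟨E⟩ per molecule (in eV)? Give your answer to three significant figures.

0.146 eV

Eᵢ/kT = 0.37747, 0.78022, 2.1099, 2.4176.
Z = Σ e^(−Eᵢ/kT) = e^(−0.37747) + e^(−0.78022) + e^(−2.1099) + e^(−2.4176) = 0.68559 + 0.45831 + 0.12125 + 0.089135 = 1.3543.
⟨E⟩ = Σ Eᵢ e^(−Eᵢ/kT) / Z = (0.0687·0.68559 + 0.142·0.45831 + 0.384·0.12125 + 0.440·0.089135) / 1.3543 = 0.146 eV.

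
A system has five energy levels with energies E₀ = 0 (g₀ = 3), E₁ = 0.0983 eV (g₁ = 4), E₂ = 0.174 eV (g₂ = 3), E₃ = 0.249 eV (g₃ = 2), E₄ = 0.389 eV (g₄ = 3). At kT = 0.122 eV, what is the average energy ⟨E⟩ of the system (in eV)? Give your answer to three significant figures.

0.0703 eV

Eᵢ/kT = 0, 0.80574, 1.4262, 2.0410, 3.1885.
Z = Σ gᵢe^(−Eᵢ/kT) = 3·e^(−0) + 4·e^(−0.80574) + 3·e^(−1.4262) + 2·e^(−2.0410) + 3·e^(−3.1885) = 3.0000 + 1.7870 + 0.72066 + 0.25980 + 0.12370 = 5.8912.
⟨E⟩ = Σ Eᵢ gᵢe^(−Eᵢ/kT) / Z = (0·3.0000 + 0.0983·1.7870 + 0.174·0.72066 + 0.249·0.25980 + 0.389·0.12370) / 5.8912 = 0.0703 eV.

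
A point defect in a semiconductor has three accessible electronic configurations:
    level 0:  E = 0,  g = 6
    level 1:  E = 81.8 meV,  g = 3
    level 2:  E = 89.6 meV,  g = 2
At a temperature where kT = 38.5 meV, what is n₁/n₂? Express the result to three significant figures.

1.84

n₁/n₂ = (g₁/g₂) exp[−(E₁−E₂)/kT] = (3/2) × exp(−(-7.8 meV)/(38.5 meV)) = (3/2) × exp(0.20260) = 1.84.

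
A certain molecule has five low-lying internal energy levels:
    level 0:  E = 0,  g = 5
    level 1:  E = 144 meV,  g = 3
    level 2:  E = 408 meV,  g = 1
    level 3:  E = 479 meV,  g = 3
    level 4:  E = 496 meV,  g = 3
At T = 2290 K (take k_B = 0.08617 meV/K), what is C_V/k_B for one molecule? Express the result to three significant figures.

0.491

k_BT = 0.08617 × 2290 K = 197.33 meV.
Eᵢ/kT = 0, 0.72974, 2.0676, 2.4274, 2.5136.
Z = Σ gᵢe^(−Eᵢ/kT) = 5·e^(−0) + 3·e^(−0.72974) + 1·e^(−2.0676) + 3·e^(−2.4274) + 3·e^(−2.5136) = 5.0000 + 1.4461 + 0.12649 + 0.26480 + 0.24293 = 7.0803.
⟨E⟩ = 71.632 meV, ⟨E²⟩ = 24231 meV².
C_V/k_B = (⟨E²⟩ − ⟨E⟩²)/(kT)² = (24231 − 5131.1)/38939 = 0.491.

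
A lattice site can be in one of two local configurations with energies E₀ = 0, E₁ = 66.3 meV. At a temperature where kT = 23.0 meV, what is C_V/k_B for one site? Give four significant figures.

Eᵢ/kT = 0, 2.88261.
Z = Σ e^(−Eᵢ/kT) = e^(−0) + e^(−2.88261) = 1.00000 + 0.0559884 = 1.05599.
⟨E⟩ = 3.51521 meV, ⟨E²⟩ = 233.059 meV².
C_V/k_B = (⟨E²⟩ − ⟨E⟩²)/(kT)² = (233.059 − 12.3567)/529.000 = 0.4172.

0.4172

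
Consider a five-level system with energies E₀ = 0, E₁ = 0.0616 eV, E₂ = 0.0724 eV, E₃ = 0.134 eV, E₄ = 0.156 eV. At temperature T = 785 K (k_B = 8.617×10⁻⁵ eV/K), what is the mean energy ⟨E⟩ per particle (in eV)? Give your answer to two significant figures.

k_BT = 8.617×10⁻⁵ × 785 K = 0.06764 eV.
Eᵢ/kT = 0, 0.9107, 1.070, 1.981, 2.306.
Z = Σ e^(−Eᵢ/kT) = e^(−0) + e^(−0.9107) + e^(−1.070) + e^(−1.981) + e^(−2.306) = 1.000 + 0.4022 + 0.3430 + 0.1379 + 0.09966 = 1.983.
⟨E⟩ = Σ Eᵢ e^(−Eᵢ/kT) / Z = (0·1.000 + 0.0616·0.4022 + 0.0724·0.3430 + 0.134·0.1379 + 0.156·0.09966) / 1.983 = 0.042 eV.

0.042 eV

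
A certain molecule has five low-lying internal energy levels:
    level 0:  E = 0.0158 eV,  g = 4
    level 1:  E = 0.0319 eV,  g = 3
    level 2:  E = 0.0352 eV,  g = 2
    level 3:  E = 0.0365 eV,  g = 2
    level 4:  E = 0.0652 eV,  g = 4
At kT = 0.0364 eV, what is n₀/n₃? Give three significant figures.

3.53

n₀/n₃ = (g₀/g₃) exp[−(E₀−E₃)/kT] = (4/2) × exp(−(-0.0207 eV)/(0.0364 eV)) = (4/2) × exp(0.56868) = 3.53.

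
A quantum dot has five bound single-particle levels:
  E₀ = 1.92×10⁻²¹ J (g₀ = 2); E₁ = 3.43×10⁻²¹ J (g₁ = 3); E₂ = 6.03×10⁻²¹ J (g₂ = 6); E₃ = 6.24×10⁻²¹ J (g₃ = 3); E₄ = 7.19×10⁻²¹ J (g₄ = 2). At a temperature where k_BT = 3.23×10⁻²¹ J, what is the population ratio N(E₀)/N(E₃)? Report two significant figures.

n₀/n₃ = (g₀/g₃) exp[−(E₀−E₃)/kT] = (2/3) × exp(−(-4.32 ×10⁻²¹ J)/(3.23 ×10⁻²¹ J)) = (2/3) × exp(1.337) = 2.5.

2.5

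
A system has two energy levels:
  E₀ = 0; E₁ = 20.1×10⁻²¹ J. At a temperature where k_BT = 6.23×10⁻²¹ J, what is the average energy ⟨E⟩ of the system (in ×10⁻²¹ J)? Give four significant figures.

Eᵢ/kT = 0, 3.22632.
Z = Σ e^(−Eᵢ/kT) = e^(−0) + e^(−3.22632) = 1.00000 + 0.0397033 = 1.03970.
⟨E⟩ = Σ Eᵢ e^(−Eᵢ/kT) / Z = (0·1.00000 + 20.1·0.0397033) / 1.03970 = 0.7676 ×10⁻²¹ J.

0.7676 ×10⁻²¹ J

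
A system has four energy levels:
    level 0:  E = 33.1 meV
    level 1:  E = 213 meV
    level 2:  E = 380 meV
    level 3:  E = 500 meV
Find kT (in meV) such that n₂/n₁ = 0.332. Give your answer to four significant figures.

151.5 meV

n₂/n₁ = exp[−(E₂−E₁)/kT] = 0.332.
⇒ (E₂−E₁)/kT = ln(1/0.332) = ln(3.01205) = 1.10262.
kT = 167 meV / 1.10262 = 151.5 meV.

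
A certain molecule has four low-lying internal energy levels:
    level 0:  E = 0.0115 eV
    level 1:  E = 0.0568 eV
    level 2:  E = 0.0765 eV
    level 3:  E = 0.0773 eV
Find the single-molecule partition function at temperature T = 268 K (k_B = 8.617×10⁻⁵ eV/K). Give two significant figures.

k_BT = 8.617×10⁻⁵ × 268 K = 0.02309 eV.
Eᵢ/kT = 0.4981, 2.460, 3.313, 3.348.
Z = Σ e^(−Eᵢ/kT) = e^(−0.4981) + e^(−2.460) + e^(−3.313) + e^(−3.348) = 0.6077 + 0.08543 + 0.03641 + 0.03515 = 0.7647.

Z = 0.76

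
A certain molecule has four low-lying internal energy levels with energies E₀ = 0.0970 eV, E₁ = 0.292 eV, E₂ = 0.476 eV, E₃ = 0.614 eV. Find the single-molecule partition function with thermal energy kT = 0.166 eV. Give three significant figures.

Z = 0.811

Eᵢ/kT = 0.58434, 1.7590, 2.8675, 3.6988.
Z = Σ e^(−Eᵢ/kT) = e^(−0.58434) + e^(−1.7590) + e^(−2.8675) + e^(−3.6988) = 0.55747 + 0.17222 + 0.056841 + 0.024753 = 0.81128.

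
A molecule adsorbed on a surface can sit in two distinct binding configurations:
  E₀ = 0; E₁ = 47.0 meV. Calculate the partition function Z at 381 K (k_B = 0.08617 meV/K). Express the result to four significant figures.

k_BT = 0.08617 × 381 K = 32.8308 meV.
Eᵢ/kT = 0, 1.43158.
Z = Σ e^(−Eᵢ/kT) = e^(−0) + e^(−1.43158) = 1.00000 + 0.238931 = 1.23893.

Z = 1.239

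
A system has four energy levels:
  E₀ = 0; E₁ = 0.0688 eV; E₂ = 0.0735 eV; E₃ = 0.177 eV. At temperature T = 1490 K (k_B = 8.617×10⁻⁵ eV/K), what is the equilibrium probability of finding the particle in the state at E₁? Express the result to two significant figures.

k_BT = 8.617×10⁻⁵ × 1490 K = 0.1284 eV.
Eᵢ/kT = 0, 0.5358, 0.5724, 1.379.
Z = Σ e^(−Eᵢ/kT) = e^(−0) + e^(−0.5358) + e^(−0.5724) + e^(−1.379) = 1.000 + 0.5852 + 0.5642 + 0.2518 = 2.401.
P₁ = e^(−E₁/kT) / Z = 0.5852/2.401 = 0.24.

0.24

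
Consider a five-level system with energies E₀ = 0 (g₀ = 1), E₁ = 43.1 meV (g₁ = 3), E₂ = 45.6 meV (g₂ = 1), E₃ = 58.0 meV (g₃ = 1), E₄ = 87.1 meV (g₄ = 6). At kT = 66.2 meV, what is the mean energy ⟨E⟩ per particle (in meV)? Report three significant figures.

50.0 meV

Eᵢ/kT = 0, 0.65106, 0.68882, 0.87613, 1.3157.
Z = Σ gᵢe^(−Eᵢ/kT) = 1·e^(−0) + 3·e^(−0.65106) + 1·e^(−0.68882) + 1·e^(−0.87613) + 6·e^(−1.3157) = 1.0000 + 1.5645 + 0.50217 + 0.41639 + 1.6097 = 5.0928.
⟨E⟩ = Σ Eᵢ gᵢe^(−Eᵢ/kT) / Z = (0·1.0000 + 43.1·1.5645 + 45.6·0.50217 + 58.0·0.41639 + 87.1·1.6097) / 5.0928 = 50.0 meV.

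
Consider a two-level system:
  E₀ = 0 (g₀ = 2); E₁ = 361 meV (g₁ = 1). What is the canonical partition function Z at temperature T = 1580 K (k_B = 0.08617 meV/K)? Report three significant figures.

Z = 2.07

k_BT = 0.08617 × 1580 K = 136.15 meV.
Eᵢ/kT = 0, 2.6515.
Z = Σ gᵢe^(−Eᵢ/kT) = 2·e^(−0) + 1·e^(−2.6515) = 2.0000 + 0.070545 = 2.0705.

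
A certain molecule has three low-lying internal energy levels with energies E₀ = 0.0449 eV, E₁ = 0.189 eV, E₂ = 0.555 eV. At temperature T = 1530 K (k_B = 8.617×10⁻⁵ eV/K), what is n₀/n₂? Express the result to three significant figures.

47.9

k_BT = 8.617×10⁻⁵ × 1530 K = 0.13184 eV.
n₀/n₂ = exp[−(E₀−E₂)/kT] = exp(−(-0.5101 eV)/(0.13184 eV)) = exp(3.8691) = 47.9.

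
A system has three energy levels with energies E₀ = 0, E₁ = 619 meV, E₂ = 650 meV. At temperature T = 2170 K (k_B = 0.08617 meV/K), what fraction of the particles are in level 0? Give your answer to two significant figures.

0.94

k_BT = 0.08617 × 2170 K = 187.0 meV.
Eᵢ/kT = 0, 3.310, 3.476.
Z = Σ e^(−Eᵢ/kT) = e^(−0) + e^(−3.310) + e^(−3.476) = 1.000 + 0.03652 + 0.03093 = 1.067.
P₀ = e^(−E₀/kT) / Z = 1.000/1.067 = 0.94.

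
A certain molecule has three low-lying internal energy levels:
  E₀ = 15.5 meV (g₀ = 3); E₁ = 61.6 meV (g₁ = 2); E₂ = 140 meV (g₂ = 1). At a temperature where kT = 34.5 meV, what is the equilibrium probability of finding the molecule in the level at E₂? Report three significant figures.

0.00762

Eᵢ/kT = 0.44928, 1.7855, 4.0580.
Z = Σ gᵢe^(−Eᵢ/kT) = 3·e^(−0.44928) + 2·e^(−1.7855) + 1·e^(−4.0580) = 1.9143 + 0.33543 + 0.017284 = 2.2670.
P₂ = g₂ e^(−E₂/kT) / Z = 0.017284/2.2670 = 0.00762.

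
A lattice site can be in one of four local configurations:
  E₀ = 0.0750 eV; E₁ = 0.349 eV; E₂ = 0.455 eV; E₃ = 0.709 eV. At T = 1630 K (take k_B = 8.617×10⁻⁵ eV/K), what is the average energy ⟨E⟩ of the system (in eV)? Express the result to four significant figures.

0.1334 eV

k_BT = 8.617×10⁻⁵ × 1630 K = 0.140457 eV.
Eᵢ/kT = 0.533971, 2.48475, 3.23943, 5.04781.
Z = Σ e^(−Eᵢ/kT) = e^(−0.533971) + e^(−2.48475) + e^(−3.23943) + e^(−5.04781) = 0.586272 + 0.0833464 + 0.0391862 + 0.00642339 = 0.715228.
⟨E⟩ = Σ Eᵢ e^(−Eᵢ/kT) / Z = (0.0750·0.586272 + 0.349·0.0833464 + 0.455·0.0391862 + 0.709·0.00642339) / 0.715228 = 0.1334 eV.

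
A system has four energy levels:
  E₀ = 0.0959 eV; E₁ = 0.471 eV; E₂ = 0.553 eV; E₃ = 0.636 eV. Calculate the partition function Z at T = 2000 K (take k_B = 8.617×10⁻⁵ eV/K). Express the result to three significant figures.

Z = 0.704

k_BT = 8.617×10⁻⁵ × 2000 K = 0.17234 eV.
Eᵢ/kT = 0.55646, 2.7330, 3.2088, 3.6904.
Z = Σ e^(−Eᵢ/kT) = e^(−0.55646) + e^(−2.7330) + e^(−3.2088) + e^(−3.6904) = 0.57323 + 0.065024 + 0.040405 + 0.024962 = 0.70362.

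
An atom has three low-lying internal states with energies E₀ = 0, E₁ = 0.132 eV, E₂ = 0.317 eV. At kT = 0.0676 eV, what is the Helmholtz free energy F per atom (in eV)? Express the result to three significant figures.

-0.00951 eV

Eᵢ/kT = 0, 1.9527, 4.6893.
Z = Σ e^(−Eᵢ/kT) = e^(−0) + e^(−1.9527) + e^(−4.6893) = 1.0000 + 0.14189 + 0.0091931 = 1.1511.
F = −kT ln Z = −0.0676 × ln(1.1511) = −0.0676 × 0.14072 = -0.00951 eV.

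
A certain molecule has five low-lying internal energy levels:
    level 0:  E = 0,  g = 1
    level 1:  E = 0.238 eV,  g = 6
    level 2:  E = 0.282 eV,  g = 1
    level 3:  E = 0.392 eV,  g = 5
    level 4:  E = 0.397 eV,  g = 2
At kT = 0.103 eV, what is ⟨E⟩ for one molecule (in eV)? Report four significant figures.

Eᵢ/kT = 0, 2.31068, 2.73786, 3.80583, 3.85437.
Z = Σ gᵢe^(−Eᵢ/kT) = 1·e^(−0) + 6·e^(−2.31068) + 1·e^(−2.73786) + 5·e^(−3.80583) + 2·e^(−3.85437) = 1.00000 + 0.595163 + 0.0647087 + 0.111204 + 0.0423739 = 1.81345.
⟨E⟩ = Σ Eᵢ gᵢe^(−Eᵢ/kT) / Z = (0·1.00000 + 0.238·0.595163 + 0.282·0.0647087 + 0.392·0.111204 + 0.397·0.0423739) / 1.81345 = 0.1215 eV.

0.1215 eV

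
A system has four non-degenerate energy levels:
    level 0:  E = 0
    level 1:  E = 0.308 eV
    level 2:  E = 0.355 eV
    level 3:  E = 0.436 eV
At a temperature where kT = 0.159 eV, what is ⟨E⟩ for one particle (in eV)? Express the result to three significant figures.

0.0840 eV

Eᵢ/kT = 0, 1.9371, 2.2327, 2.7421.
Z = Σ e^(−Eᵢ/kT) = e^(−0) + e^(−1.9371) + e^(−2.2327) + e^(−2.7421) = 1.0000 + 0.14412 + 0.10724 + 0.064435 = 1.3158.
⟨E⟩ = Σ Eᵢ e^(−Eᵢ/kT) / Z = (0·1.0000 + 0.308·0.14412 + 0.355·0.10724 + 0.436·0.064435) / 1.3158 = 0.0840 eV.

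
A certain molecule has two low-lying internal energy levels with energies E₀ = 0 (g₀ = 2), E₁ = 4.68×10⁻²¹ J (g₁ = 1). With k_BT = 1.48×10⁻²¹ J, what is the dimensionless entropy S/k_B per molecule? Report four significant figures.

0.7796

Eᵢ/kT = 0, 3.16216.
Z = Σ gᵢe^(−Eᵢ/kT) = 2·e^(−0) + 1·e^(−3.16216) = 2.00000 + 0.0423342 = 2.04233.
⟨E⟩ = Σ EᵢPᵢ = 0.0970088 ×10⁻²¹ J.
S/k_B = ln Z + ⟨E⟩/kT = ln(2.04233) + 0.0970088/1.48 = 0.714091 + 0.0655465 = 0.7796.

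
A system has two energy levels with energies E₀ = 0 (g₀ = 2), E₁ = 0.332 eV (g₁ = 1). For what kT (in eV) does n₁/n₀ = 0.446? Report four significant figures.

n₁/n₀ = (g₁/g₀) exp[−(E₁−E₀)/kT] = 0.446.
⇒ (E₁−E₀)/kT = ln((1/2)/0.446) = ln(1.12108) = 0.114293.
kT = 0.332 eV / 0.114293 = 2.905 eV.

2.905 eV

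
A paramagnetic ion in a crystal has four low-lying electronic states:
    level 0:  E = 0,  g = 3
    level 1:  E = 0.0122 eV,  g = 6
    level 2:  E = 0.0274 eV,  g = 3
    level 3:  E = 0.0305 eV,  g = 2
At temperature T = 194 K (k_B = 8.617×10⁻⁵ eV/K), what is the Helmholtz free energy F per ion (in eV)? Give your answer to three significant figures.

-0.0320 eV

k_BT = 8.617×10⁻⁵ × 194 K = 0.016717 eV.
Eᵢ/kT = 0, 0.72980, 1.6391, 1.8245.
Z = Σ gᵢe^(−Eᵢ/kT) = 3·e^(−0) + 6·e^(−0.72980) + 3·e^(−1.6391) + 2·e^(−1.8245) = 3.0000 + 2.8920 + 0.58246 + 0.32260 = 6.7971.
F = −kT ln Z = −0.016717 × ln(6.7971) = −0.016717 × 1.9165 = -0.0320 eV.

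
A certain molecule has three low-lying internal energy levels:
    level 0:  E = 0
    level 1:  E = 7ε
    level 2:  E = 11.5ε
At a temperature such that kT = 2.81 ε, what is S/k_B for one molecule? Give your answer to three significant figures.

0.345

Eᵢ/kT = 0, 2.4911, 4.0925.
Z = Σ e^(−Eᵢ/kT) = e^(−0) + e^(−2.4911) + e^(−4.0925) = 1.0000 + 0.082819 + 0.016697 = 1.0995.
⟨E⟩ = Σ EᵢPᵢ = 0.70191 ε.
S/k_B = ln Z + ⟨E⟩/kT = ln(1.0995) + 0.70191/2.81 = 0.094856 + 0.24979 = 0.345.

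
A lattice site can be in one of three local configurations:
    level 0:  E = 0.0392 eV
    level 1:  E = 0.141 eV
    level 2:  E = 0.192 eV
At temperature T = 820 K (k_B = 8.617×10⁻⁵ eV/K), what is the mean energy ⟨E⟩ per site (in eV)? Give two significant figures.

0.070 eV

k_BT = 8.617×10⁻⁵ × 820 K = 0.07066 eV.
Eᵢ/kT = 0.5548, 1.995, 2.717.
Z = Σ e^(−Eᵢ/kT) = e^(−0.5548) + e^(−1.995) + e^(−2.717) = 0.5742 + 0.1360 + 0.06607 = 0.7763.
⟨E⟩ = Σ Eᵢ e^(−Eᵢ/kT) / Z = (0.0392·0.5742 + 0.141·0.1360 + 0.192·0.06607) / 0.7763 = 0.070 eV.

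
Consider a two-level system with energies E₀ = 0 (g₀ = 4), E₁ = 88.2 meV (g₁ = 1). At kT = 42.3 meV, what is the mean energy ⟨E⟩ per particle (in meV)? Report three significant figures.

Eᵢ/kT = 0, 2.0851.
Z = Σ gᵢe^(−Eᵢ/kT) = 4·e^(−0) + 1·e^(−2.0851) = 4.0000 + 0.12429 = 4.1243.
⟨E⟩ = Σ Eᵢ gᵢe^(−Eᵢ/kT) / Z = (0·4.0000 + 88.2·0.12429) / 4.1243 = 2.66 meV.

2.66 meV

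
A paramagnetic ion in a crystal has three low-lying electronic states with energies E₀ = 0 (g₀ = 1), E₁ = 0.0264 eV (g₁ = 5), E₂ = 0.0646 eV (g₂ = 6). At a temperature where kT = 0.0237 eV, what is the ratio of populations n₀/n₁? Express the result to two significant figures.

0.61

n₀/n₁ = (g₀/g₁) exp[−(E₀−E₁)/kT] = (1/5) × exp(−(-0.0264 eV)/(0.0237 eV)) = (1/5) × exp(1.114) = 0.61.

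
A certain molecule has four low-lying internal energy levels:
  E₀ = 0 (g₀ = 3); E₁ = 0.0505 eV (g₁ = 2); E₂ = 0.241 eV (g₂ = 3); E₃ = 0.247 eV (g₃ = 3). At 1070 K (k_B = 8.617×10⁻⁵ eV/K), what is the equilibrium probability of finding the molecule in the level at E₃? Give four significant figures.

k_BT = 8.617×10⁻⁵ × 1070 K = 0.0922019 eV.
Eᵢ/kT = 0, 0.547711, 2.61383, 2.67890.
Z = Σ gᵢe^(−Eᵢ/kT) = 3·e^(−0) + 2·e^(−0.547711) + 3·e^(−2.61383) + 3·e^(−2.67890) = 3.00000 + 1.15654 + 0.219760 + 0.205916 = 4.58222.
P₃ = g₃ e^(−E₃/kT) / Z = 0.205916/4.58222 = 0.04494.

0.04494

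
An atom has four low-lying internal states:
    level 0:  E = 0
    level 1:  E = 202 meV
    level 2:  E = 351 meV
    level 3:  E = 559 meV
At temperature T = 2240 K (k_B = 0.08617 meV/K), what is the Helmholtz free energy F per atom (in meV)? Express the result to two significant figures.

k_BT = 0.08617 × 2240 K = 193.0 meV.
Eᵢ/kT = 0, 1.047, 1.819, 2.896.
Z = Σ e^(−Eᵢ/kT) = e^(−0) + e^(−1.047) + e^(−1.819) + e^(−2.896) = 1.000 + 0.3510 + 0.1622 + 0.05524 = 1.568.
F = −kT ln Z = −193.0 × ln(1.568) = −193.0 × 0.4498 = -87 meV.

-87 meV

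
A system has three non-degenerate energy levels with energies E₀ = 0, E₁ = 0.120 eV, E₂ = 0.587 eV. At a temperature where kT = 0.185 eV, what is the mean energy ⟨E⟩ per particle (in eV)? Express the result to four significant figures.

Eᵢ/kT = 0, 0.648649, 3.17297.
Z = Σ e^(−Eᵢ/kT) = e^(−0) + e^(−0.648649) + e^(−3.17297) = 1.00000 + 0.522752 + 0.0418790 = 1.56463.
⟨E⟩ = Σ Eᵢ e^(−Eᵢ/kT) / Z = (0·1.00000 + 0.120·0.522752 + 0.587·0.0418790) / 1.56463 = 0.05580 eV.

0.05580 eV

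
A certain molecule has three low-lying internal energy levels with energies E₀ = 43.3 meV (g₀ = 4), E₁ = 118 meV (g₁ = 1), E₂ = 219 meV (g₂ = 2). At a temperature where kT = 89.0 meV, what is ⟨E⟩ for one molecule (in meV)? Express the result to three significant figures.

60.5 meV

Eᵢ/kT = 0.48652, 1.3258, 2.4607.
Z = Σ gᵢe^(−Eᵢ/kT) = 4·e^(−0.48652) + 1·e^(−1.3258) + 2·e^(−2.4607) = 2.4590 + 0.26559 + 0.17075 = 2.8953.
⟨E⟩ = Σ Eᵢ gᵢe^(−Eᵢ/kT) / Z = (43.3·2.4590 + 118·0.26559 + 219·0.17075) / 2.8953 = 60.5 meV.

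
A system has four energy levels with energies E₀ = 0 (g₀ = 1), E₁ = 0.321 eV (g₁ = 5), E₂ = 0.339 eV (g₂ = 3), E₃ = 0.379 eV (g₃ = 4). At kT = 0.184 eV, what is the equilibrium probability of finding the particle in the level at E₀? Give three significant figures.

Eᵢ/kT = 0, 1.7446, 1.8424, 2.0598.
Z = Σ gᵢe^(−Eᵢ/kT) = 1·e^(−0) + 5·e^(−1.7446) + 3·e^(−1.8424) + 4·e^(−2.0598) = 1.0000 + 0.87357 + 0.47531 + 0.50992 = 2.8588.
P₀ = g₀ e^(−E₀/kT) / Z = 1.0000/2.8588 = 0.350.

0.350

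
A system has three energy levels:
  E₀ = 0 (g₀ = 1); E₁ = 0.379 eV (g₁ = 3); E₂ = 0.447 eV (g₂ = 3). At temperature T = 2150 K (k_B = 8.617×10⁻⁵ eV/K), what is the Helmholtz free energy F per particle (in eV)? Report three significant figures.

-0.0935 eV

k_BT = 8.617×10⁻⁵ × 2150 K = 0.18527 eV.
Eᵢ/kT = 0, 2.0457, 2.4127.
Z = Σ gᵢe^(−Eᵢ/kT) = 1·e^(−0) + 3·e^(−2.0457) + 3·e^(−2.4127) = 1.0000 + 0.38787 + 0.26872 = 1.6566.
F = −kT ln Z = −0.18527 × ln(1.6566) = −0.18527 × 0.50477 = -0.0935 eV.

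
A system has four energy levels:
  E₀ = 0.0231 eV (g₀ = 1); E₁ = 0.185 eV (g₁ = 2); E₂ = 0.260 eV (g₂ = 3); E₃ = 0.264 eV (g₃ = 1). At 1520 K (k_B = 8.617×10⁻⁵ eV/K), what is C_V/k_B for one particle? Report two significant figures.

k_BT = 8.617×10⁻⁵ × 1520 K = 0.1310 eV.
Eᵢ/kT = 0.1763, 1.412, 1.985, 2.015.
Z = Σ gᵢe^(−Eᵢ/kT) = 1·e^(−0.1763) + 2·e^(−1.412) + 3·e^(−1.985) + 1·e^(−2.015) = 0.8384 + 0.4873 + 0.4121 + 0.1333 = 1.871.
⟨E⟩ = 0.1346 eV, ⟨E²⟩ = 0.02901 eV².
C_V/k_B = (⟨E²⟩ − ⟨E⟩²)/(kT)² = (0.02901 − 0.01812)/0.01716 = 0.63.

0.63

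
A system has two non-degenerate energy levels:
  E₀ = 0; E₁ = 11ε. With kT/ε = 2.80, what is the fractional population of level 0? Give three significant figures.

0.981

Eᵢ/kT = 0, 3.9286.
Z = Σ e^(−Eᵢ/kT) = e^(−0) + e^(−3.9286) = 1.0000 + 0.019671 = 1.0197.
P₀ = e^(−E₀/kT) / Z = 1.0000/1.0197 = 0.981.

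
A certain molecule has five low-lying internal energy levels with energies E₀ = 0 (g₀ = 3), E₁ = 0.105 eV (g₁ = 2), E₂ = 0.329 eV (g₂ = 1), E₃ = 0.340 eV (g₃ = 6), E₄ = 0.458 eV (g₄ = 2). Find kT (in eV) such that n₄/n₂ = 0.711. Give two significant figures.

0.12 eV

n₄/n₂ = (g₄/g₂) exp[−(E₄−E₂)/kT] = 0.711.
⇒ (E₄−E₂)/kT = ln((2/1)/0.711) = ln(2.813) = 1.034.
kT = 0.129 eV / 1.034 = 0.12 eV.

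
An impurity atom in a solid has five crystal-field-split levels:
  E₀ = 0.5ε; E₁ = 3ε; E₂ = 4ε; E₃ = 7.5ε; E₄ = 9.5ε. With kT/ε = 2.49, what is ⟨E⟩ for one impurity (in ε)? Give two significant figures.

Eᵢ/kT = 0.2008, 1.205, 1.606, 3.012, 3.815.
Z = Σ e^(−Eᵢ/kT) = e^(−0.2008) + e^(−1.205) + e^(−1.606) + e^(−3.012) + e^(−3.815) = 0.8181 + 0.2997 + 0.2007 + 0.04919 + 0.02204 = 1.390.
⟨E⟩ = Σ Eᵢ e^(−Eᵢ/kT) / Z = (0.5·0.8181 + 3·0.2997 + 4·0.2007 + 7.5·0.04919 + 9.5·0.02204) / 1.390 = 1.9 ε.

1.9 ε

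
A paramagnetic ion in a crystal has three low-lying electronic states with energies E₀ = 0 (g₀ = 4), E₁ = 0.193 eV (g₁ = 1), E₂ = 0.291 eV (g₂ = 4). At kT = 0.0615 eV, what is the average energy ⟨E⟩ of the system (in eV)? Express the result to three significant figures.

0.00457 eV

Eᵢ/kT = 0, 3.1382, 4.7317.
Z = Σ gᵢe^(−Eᵢ/kT) = 4·e^(−0) + 1·e^(−3.1382) + 4·e^(−4.7317) = 4.0000 + 0.043361 + 0.035246 = 4.0786.
⟨E⟩ = Σ Eᵢ gᵢe^(−Eᵢ/kT) / Z = (0·4.0000 + 0.193·0.043361 + 0.291·0.035246) / 4.0786 = 0.00457 eV.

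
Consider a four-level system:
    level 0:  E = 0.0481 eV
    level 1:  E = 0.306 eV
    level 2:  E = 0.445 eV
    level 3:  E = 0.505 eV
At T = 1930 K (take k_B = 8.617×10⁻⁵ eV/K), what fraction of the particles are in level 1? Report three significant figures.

k_BT = 8.617×10⁻⁵ × 1930 K = 0.16631 eV.
Eᵢ/kT = 0.28922, 1.8399, 2.6757, 3.0365.
Z = Σ e^(−Eᵢ/kT) = e^(−0.28922) + e^(−1.8399) + e^(−2.6757) + e^(−3.0365) = 0.74885 + 0.15883 + 0.068859 + 0.048003 = 1.0245.
P₁ = e^(−E₁/kT) / Z = 0.15883/1.0245 = 0.155.

0.155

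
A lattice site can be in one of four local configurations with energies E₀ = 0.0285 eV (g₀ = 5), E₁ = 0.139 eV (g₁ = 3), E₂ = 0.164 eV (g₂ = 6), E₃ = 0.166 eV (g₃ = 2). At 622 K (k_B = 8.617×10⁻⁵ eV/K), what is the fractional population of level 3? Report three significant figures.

0.0256

k_BT = 8.617×10⁻⁵ × 622 K = 0.053598 eV.
Eᵢ/kT = 0.53174, 2.5934, 3.0598, 3.0971.
Z = Σ gᵢe^(−Eᵢ/kT) = 5·e^(−0.53174) + 3·e^(−2.5934) + 6·e^(−3.0598) + 2·e^(−3.0971) = 2.9379 + 0.22430 + 0.28138 + 0.090360 = 3.5339.
P₃ = g₃ e^(−E₃/kT) / Z = 0.090360/3.5339 = 0.0256.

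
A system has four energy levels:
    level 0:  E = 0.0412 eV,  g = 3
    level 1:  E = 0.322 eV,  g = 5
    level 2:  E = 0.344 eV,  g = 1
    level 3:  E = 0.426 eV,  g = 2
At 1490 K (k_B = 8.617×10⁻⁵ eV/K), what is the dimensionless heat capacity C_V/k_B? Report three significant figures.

k_BT = 8.617×10⁻⁵ × 1490 K = 0.12839 eV.
Eᵢ/kT = 0.32090, 2.5080, 2.6793, 3.3180.
Z = Σ gᵢe^(−Eᵢ/kT) = 3·e^(−0.32090) + 5·e^(−2.5080) + 1·e^(−2.6793) + 2·e^(−3.3180) = 2.1765 + 0.40715 + 0.068611 + 0.072450 = 2.7247.
⟨E⟩ = 0.10102 eV, ⟨E²⟩ = 0.024655 eV².
C_V/k_B = (⟨E²⟩ − ⟨E⟩²)/(kT)² = (0.024655 − 0.010205)/0.016484 = 0.877.

0.877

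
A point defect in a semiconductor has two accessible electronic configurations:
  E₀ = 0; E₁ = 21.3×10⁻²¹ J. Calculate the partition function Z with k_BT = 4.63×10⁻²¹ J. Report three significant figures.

Eᵢ/kT = 0, 4.6004.
Z = Σ e^(−Eᵢ/kT) = e^(−0) + e^(−4.6004) = 1.0000 + 0.010048 = 1.0100.

Z = 1.01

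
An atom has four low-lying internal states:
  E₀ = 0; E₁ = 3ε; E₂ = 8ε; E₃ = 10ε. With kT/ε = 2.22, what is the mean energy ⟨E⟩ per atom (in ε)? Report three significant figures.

Eᵢ/kT = 0, 1.3514, 3.6036, 4.5045.
Z = Σ e^(−Eᵢ/kT) = e^(−0) + e^(−1.3514) + e^(−3.6036) + e^(−4.5045) = 1.0000 + 0.25888 + 0.027226 + 0.011059 = 1.2972.
⟨E⟩ = Σ Eᵢ e^(−Eᵢ/kT) / Z = (0·1.0000 + 3·0.25888 + 8·0.027226 + 10·0.011059) / 1.2972 = 0.852 ε.

0.852 ε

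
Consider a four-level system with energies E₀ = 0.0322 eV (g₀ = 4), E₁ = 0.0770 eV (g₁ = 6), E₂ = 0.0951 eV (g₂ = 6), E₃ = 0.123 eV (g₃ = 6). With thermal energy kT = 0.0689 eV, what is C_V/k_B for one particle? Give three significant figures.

Eᵢ/kT = 0.46734, 1.1176, 1.3803, 1.7852.
Z = Σ gᵢe^(−Eᵢ/kT) = 4·e^(−0.46734) + 6·e^(−1.1176) + 6·e^(−1.3803) + 6·e^(−1.7852) = 2.5067 + 1.9624 + 1.5090 + 1.0066 = 6.9847.
⟨E⟩ = 0.071462 eV, ⟨E²⟩ = 0.0061721 eV².
C_V/k_B = (⟨E²⟩ − ⟨E⟩²)/(kT)² = (0.0061721 − 0.0051068)/0.0047472 = 0.224.

0.224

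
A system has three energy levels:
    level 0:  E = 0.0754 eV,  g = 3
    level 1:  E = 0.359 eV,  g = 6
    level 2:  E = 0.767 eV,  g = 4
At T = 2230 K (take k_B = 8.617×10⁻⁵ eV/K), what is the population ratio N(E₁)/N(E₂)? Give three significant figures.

k_BT = 8.617×10⁻⁵ × 2230 K = 0.19216 eV.
n₁/n₂ = (g₁/g₂) exp[−(E₁−E₂)/kT] = (6/4) × exp(−(-0.408 eV)/(0.19216 eV)) = (6/4) × exp(2.1232) = 12.5.

12.5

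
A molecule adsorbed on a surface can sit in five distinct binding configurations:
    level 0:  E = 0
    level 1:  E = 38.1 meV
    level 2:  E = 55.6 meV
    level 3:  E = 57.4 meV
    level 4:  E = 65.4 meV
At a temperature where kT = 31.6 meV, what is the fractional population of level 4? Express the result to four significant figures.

0.07171

Eᵢ/kT = 0, 1.20570, 1.75949, 1.81646, 2.06962.
Z = Σ e^(−Eᵢ/kT) = e^(−0) + e^(−1.20570) + e^(−1.75949) + e^(−1.81646) + e^(−2.06962) = 1.00000 + 0.299482 + 0.172133 + 0.162600 + 0.126234 = 1.76045.
P₄ = e^(−E₄/kT) / Z = 0.126234/1.76045 = 0.07171.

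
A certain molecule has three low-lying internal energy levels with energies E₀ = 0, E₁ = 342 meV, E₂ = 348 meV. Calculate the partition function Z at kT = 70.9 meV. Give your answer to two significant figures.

Z = 1.0

Eᵢ/kT = 0, 4.824, 4.908.
Z = Σ e^(−Eᵢ/kT) = e^(−0) + e^(−4.824) + e^(−4.908) = 1.000 + 0.008035 + 0.007387 = 1.015.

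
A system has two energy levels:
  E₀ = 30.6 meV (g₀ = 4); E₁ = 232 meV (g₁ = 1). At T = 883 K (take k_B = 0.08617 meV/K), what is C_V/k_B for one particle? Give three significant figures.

0.120

k_BT = 0.08617 × 883 K = 76.088 meV.
Eᵢ/kT = 0.40217, 3.0491.
Z = Σ gᵢe^(−Eᵢ/kT) = 4·e^(−0.40217) + 1·e^(−3.0491) = 2.6755 + 0.047402 = 2.7229.
⟨E⟩ = 34.106 meV, ⟨E²⟩ = 1857.1 meV².
C_V/k_B = (⟨E²⟩ − ⟨E⟩²)/(kT)² = (1857.1 − 1163.2)/5789.4 = 0.120.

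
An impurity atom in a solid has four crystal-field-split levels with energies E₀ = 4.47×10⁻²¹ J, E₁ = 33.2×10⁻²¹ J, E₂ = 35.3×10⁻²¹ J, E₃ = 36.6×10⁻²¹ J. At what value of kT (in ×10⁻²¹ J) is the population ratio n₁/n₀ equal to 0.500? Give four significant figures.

n₁/n₀ = exp[−(E₁−E₀)/kT] = 0.500.
⇒ (E₁−E₀)/kT = ln(1/0.500) = ln(2.00000) = 0.693147.
kT = 28.73 ×10⁻²¹ J / 0.693147 = 41.45 ×10⁻²¹ J.

41.45 ×10⁻²¹ J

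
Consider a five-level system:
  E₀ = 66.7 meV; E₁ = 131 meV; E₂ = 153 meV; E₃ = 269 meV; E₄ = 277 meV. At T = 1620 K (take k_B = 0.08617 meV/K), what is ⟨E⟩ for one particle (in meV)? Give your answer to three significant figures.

k_BT = 0.08617 × 1620 K = 139.60 meV.
Eᵢ/kT = 0.47779, 0.93840, 1.0960, 1.9269, 1.9842.
Z = Σ e^(−Eᵢ/kT) = e^(−0.47779) + e^(−0.93840) + e^(−1.0960) + e^(−1.9269) + e^(−1.9842) = 0.62015 + 0.39125 + 0.33421 + 0.14560 + 0.13749 = 1.6287.
⟨E⟩ = Σ Eᵢ e^(−Eᵢ/kT) / Z = (66.7·0.62015 + 131·0.39125 + 153·0.33421 + 269·0.14560 + 277·0.13749) / 1.6287 = 136 meV.

136 meV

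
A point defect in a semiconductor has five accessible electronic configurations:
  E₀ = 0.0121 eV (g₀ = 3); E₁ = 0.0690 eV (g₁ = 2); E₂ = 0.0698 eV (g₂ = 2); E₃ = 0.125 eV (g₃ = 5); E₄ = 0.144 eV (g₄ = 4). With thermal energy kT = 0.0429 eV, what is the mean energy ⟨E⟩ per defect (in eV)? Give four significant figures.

0.03935 eV

Eᵢ/kT = 0.282051, 1.60839, 1.62704, 2.91375, 3.35664.
Z = Σ gᵢe^(−Eᵢ/kT) = 3·e^(−0.282051) + 2·e^(−1.60839) + 2·e^(−1.62704) + 5·e^(−2.91375) + 4·e^(−3.35664) = 2.26271 + 0.400419 + 0.393021 + 0.271359 + 0.139409 = 3.46692.
⟨E⟩ = Σ Eᵢ gᵢe^(−Eᵢ/kT) / Z = (0.0121·2.26271 + 0.0690·0.400419 + 0.0698·0.393021 + 0.125·0.271359 + 0.144·0.139409) / 3.46692 = 0.03935 eV.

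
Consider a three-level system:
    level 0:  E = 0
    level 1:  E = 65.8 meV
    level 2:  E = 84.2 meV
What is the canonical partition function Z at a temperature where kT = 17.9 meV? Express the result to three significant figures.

Eᵢ/kT = 0, 3.6760, 4.7039.
Z = Σ e^(−Eᵢ/kT) = e^(−0) + e^(−3.6760) + e^(−4.7039) = 1.0000 + 0.025324 + 0.0090599 = 1.0344.

Z = 1.03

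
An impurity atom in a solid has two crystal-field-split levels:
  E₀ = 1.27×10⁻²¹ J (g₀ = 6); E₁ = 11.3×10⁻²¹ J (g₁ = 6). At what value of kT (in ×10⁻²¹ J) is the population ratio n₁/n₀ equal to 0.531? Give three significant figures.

15.8 ×10⁻²¹ J

n₁/n₀ = (g₁/g₀) exp[−(E₁−E₀)/kT] = 0.531.
⇒ (E₁−E₀)/kT = ln((6/6)/0.531) = ln(1.8832) = 0.63297.
kT = 10.03 ×10⁻²¹ J / 0.63297 = 15.8 ×10⁻²¹ J.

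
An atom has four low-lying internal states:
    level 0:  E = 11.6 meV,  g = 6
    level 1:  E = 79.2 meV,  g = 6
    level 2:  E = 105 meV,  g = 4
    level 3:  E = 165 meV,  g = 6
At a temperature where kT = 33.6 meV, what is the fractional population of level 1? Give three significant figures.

0.113

Eᵢ/kT = 0.34524, 2.3571, 3.1250, 4.9107.
Z = Σ gᵢe^(−Eᵢ/kT) = 6·e^(−0.34524) + 6·e^(−2.3571) + 4·e^(−3.1250) + 6·e^(−4.9107) = 4.2483 + 0.56817 + 0.17575 + 0.044204 = 5.0364.
P₁ = g₁ e^(−E₁/kT) / Z = 0.56817/5.0364 = 0.113.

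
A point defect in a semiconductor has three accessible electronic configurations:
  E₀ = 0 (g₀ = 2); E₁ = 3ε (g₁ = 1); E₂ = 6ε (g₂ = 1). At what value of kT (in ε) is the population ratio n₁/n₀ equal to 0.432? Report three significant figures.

20.5 ε

n₁/n₀ = (g₁/g₀) exp[−(E₁−E₀)/kT] = 0.432.
⇒ (E₁−E₀)/kT = ln((1/2)/0.432) = ln(1.1574) = 0.14618.
kT = 3ε / 0.14618 = 20.5 ε.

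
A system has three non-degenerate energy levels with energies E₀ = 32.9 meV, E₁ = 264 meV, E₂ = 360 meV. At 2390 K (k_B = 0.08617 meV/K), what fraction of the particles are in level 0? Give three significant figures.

k_BT = 0.08617 × 2390 K = 205.95 meV.
Eᵢ/kT = 0.15975, 1.2819, 1.7480.
Z = Σ e^(−Eᵢ/kT) = e^(−0.15975) + e^(−1.2819) + e^(−1.7480) = 0.85236 + 0.27751 + 0.17412 = 1.3040.
P₀ = e^(−E₀/kT) / Z = 0.85236/1.3040 = 0.654.

0.654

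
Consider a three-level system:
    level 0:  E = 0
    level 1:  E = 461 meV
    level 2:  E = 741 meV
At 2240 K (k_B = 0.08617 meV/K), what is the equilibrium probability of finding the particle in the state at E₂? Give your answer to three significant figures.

k_BT = 0.08617 × 2240 K = 193.02 meV.
Eᵢ/kT = 0, 2.3884, 3.8390.
Z = Σ e^(−Eᵢ/kT) = e^(−0) + e^(−2.3884) + e^(−3.8390) = 1.0000 + 0.091776 + 0.021515 = 1.1133.
P₂ = e^(−E₂/kT) / Z = 0.021515/1.1133 = 0.0193.

0.0193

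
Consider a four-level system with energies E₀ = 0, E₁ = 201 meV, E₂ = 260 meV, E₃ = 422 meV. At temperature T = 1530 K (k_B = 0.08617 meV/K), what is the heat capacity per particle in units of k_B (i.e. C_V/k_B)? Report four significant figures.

0.7700

k_BT = 0.08617 × 1530 K = 131.840 meV.
Eᵢ/kT = 0, 1.52458, 1.97209, 3.20085.
Z = Σ e^(−Eᵢ/kT) = e^(−0) + e^(−1.52458) + e^(−1.97209) + e^(−3.20085) = 1.00000 + 0.217712 + 0.139166 + 0.0407276 = 1.39761.
⟨E⟩ = 69.4974 meV, ⟨E²⟩ = 18214.2 meV².
C_V/k_B = (⟨E²⟩ − ⟨E⟩²)/(kT)² = (18214.2 − 4829.89)/17381.8 = 0.7700.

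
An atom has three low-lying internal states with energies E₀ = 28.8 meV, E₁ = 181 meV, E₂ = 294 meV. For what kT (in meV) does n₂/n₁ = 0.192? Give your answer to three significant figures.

n₂/n₁ = exp[−(E₂−E₁)/kT] = 0.192.
⇒ (E₂−E₁)/kT = ln(1/0.192) = ln(5.2083) = 1.6503.
kT = 113 meV / 1.6503 = 68.5 meV.

68.5 meV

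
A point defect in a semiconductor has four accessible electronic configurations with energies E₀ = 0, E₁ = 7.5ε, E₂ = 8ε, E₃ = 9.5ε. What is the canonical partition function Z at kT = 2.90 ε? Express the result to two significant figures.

Eᵢ/kT = 0, 2.586, 2.759, 3.276.
Z = Σ e^(−Eᵢ/kT) = e^(−0) + e^(−2.586) + e^(−2.759) + e^(−3.276) = 1.000 + 0.07532 + 0.06336 + 0.03778 = 1.176.

Z = 1.2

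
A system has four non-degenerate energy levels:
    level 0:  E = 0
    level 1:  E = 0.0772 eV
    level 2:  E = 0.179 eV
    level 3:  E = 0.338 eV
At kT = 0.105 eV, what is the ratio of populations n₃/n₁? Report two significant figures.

n₃/n₁ = exp[−(E₃−E₁)/kT] = exp(−(0.2608 eV)/(0.105 eV)) = exp(-2.484) = 0.083.

0.083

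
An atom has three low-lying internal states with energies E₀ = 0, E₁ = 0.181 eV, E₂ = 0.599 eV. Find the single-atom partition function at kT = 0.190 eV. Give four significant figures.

Eᵢ/kT = 0, 0.952632, 3.15263.
Z = Σ e^(−Eᵢ/kT) = e^(−0) + e^(−0.952632) + e^(−3.15263) = 1.00000 + 0.385724 + 0.0427396 = 1.42846.

Z = 1.428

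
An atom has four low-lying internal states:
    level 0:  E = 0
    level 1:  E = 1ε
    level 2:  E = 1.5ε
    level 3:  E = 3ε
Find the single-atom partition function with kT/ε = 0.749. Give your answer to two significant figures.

Eᵢ/kT = 0, 1.335, 2.003, 4.005.
Z = Σ e^(−Eᵢ/kT) = e^(−0) + e^(−1.335) + e^(−2.003) + e^(−4.005) = 1.000 + 0.2632 + 0.1349 + 0.01822 = 1.416.

Z = 1.4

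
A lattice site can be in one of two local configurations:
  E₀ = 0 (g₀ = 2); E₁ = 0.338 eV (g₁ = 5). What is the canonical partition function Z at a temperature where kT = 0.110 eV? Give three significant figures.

Z = 2.23

Eᵢ/kT = 0, 3.0727.
Z = Σ gᵢe^(−Eᵢ/kT) = 2·e^(−0) + 5·e^(−3.0727) = 2.0000 + 0.23148 = 2.2315.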